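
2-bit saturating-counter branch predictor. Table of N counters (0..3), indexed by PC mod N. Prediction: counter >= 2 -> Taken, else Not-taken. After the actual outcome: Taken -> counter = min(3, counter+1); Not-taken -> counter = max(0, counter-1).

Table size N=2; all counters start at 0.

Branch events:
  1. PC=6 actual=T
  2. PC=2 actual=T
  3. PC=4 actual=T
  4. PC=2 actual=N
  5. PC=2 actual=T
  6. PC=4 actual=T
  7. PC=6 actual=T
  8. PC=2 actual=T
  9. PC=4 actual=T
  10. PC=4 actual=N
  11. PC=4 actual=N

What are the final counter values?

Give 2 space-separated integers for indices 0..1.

Ev 1: PC=6 idx=0 pred=N actual=T -> ctr[0]=1
Ev 2: PC=2 idx=0 pred=N actual=T -> ctr[0]=2
Ev 3: PC=4 idx=0 pred=T actual=T -> ctr[0]=3
Ev 4: PC=2 idx=0 pred=T actual=N -> ctr[0]=2
Ev 5: PC=2 idx=0 pred=T actual=T -> ctr[0]=3
Ev 6: PC=4 idx=0 pred=T actual=T -> ctr[0]=3
Ev 7: PC=6 idx=0 pred=T actual=T -> ctr[0]=3
Ev 8: PC=2 idx=0 pred=T actual=T -> ctr[0]=3
Ev 9: PC=4 idx=0 pred=T actual=T -> ctr[0]=3
Ev 10: PC=4 idx=0 pred=T actual=N -> ctr[0]=2
Ev 11: PC=4 idx=0 pred=T actual=N -> ctr[0]=1

Answer: 1 0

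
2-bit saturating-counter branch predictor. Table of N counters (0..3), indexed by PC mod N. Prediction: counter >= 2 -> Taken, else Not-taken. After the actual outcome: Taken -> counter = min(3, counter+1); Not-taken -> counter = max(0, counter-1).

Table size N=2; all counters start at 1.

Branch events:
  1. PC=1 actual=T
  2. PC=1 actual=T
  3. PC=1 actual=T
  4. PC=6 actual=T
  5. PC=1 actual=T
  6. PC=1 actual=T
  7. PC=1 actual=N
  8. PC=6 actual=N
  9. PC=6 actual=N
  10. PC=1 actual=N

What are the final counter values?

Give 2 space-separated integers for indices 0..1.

Ev 1: PC=1 idx=1 pred=N actual=T -> ctr[1]=2
Ev 2: PC=1 idx=1 pred=T actual=T -> ctr[1]=3
Ev 3: PC=1 idx=1 pred=T actual=T -> ctr[1]=3
Ev 4: PC=6 idx=0 pred=N actual=T -> ctr[0]=2
Ev 5: PC=1 idx=1 pred=T actual=T -> ctr[1]=3
Ev 6: PC=1 idx=1 pred=T actual=T -> ctr[1]=3
Ev 7: PC=1 idx=1 pred=T actual=N -> ctr[1]=2
Ev 8: PC=6 idx=0 pred=T actual=N -> ctr[0]=1
Ev 9: PC=6 idx=0 pred=N actual=N -> ctr[0]=0
Ev 10: PC=1 idx=1 pred=T actual=N -> ctr[1]=1

Answer: 0 1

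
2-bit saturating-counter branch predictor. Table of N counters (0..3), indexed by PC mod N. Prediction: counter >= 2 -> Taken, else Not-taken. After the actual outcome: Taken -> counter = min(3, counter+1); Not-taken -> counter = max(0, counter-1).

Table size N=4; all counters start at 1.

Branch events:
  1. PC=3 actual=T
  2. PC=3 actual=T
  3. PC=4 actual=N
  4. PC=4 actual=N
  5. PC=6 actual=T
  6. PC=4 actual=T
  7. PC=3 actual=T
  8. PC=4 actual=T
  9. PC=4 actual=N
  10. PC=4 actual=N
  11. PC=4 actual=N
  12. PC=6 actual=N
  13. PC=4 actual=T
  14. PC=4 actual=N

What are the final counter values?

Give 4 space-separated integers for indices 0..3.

Answer: 0 1 1 3

Derivation:
Ev 1: PC=3 idx=3 pred=N actual=T -> ctr[3]=2
Ev 2: PC=3 idx=3 pred=T actual=T -> ctr[3]=3
Ev 3: PC=4 idx=0 pred=N actual=N -> ctr[0]=0
Ev 4: PC=4 idx=0 pred=N actual=N -> ctr[0]=0
Ev 5: PC=6 idx=2 pred=N actual=T -> ctr[2]=2
Ev 6: PC=4 idx=0 pred=N actual=T -> ctr[0]=1
Ev 7: PC=3 idx=3 pred=T actual=T -> ctr[3]=3
Ev 8: PC=4 idx=0 pred=N actual=T -> ctr[0]=2
Ev 9: PC=4 idx=0 pred=T actual=N -> ctr[0]=1
Ev 10: PC=4 idx=0 pred=N actual=N -> ctr[0]=0
Ev 11: PC=4 idx=0 pred=N actual=N -> ctr[0]=0
Ev 12: PC=6 idx=2 pred=T actual=N -> ctr[2]=1
Ev 13: PC=4 idx=0 pred=N actual=T -> ctr[0]=1
Ev 14: PC=4 idx=0 pred=N actual=N -> ctr[0]=0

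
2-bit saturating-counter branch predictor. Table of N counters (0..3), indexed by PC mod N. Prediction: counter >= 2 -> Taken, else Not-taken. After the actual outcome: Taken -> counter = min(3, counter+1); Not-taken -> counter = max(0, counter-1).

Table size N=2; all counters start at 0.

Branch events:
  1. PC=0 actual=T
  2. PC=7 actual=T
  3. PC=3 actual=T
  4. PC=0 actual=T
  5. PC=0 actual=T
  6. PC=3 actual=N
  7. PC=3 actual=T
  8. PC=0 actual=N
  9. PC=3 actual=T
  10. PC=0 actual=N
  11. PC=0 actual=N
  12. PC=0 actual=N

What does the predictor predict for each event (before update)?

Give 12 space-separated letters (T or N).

Ev 1: PC=0 idx=0 pred=N actual=T -> ctr[0]=1
Ev 2: PC=7 idx=1 pred=N actual=T -> ctr[1]=1
Ev 3: PC=3 idx=1 pred=N actual=T -> ctr[1]=2
Ev 4: PC=0 idx=0 pred=N actual=T -> ctr[0]=2
Ev 5: PC=0 idx=0 pred=T actual=T -> ctr[0]=3
Ev 6: PC=3 idx=1 pred=T actual=N -> ctr[1]=1
Ev 7: PC=3 idx=1 pred=N actual=T -> ctr[1]=2
Ev 8: PC=0 idx=0 pred=T actual=N -> ctr[0]=2
Ev 9: PC=3 idx=1 pred=T actual=T -> ctr[1]=3
Ev 10: PC=0 idx=0 pred=T actual=N -> ctr[0]=1
Ev 11: PC=0 idx=0 pred=N actual=N -> ctr[0]=0
Ev 12: PC=0 idx=0 pred=N actual=N -> ctr[0]=0

Answer: N N N N T T N T T T N N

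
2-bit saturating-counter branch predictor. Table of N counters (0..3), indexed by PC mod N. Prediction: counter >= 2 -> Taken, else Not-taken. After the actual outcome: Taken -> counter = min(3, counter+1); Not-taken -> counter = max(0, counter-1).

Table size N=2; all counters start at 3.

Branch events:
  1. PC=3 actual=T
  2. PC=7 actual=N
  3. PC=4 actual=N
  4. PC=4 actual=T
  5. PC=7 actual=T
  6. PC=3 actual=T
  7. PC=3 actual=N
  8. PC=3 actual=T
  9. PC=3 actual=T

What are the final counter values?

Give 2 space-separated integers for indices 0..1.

Ev 1: PC=3 idx=1 pred=T actual=T -> ctr[1]=3
Ev 2: PC=7 idx=1 pred=T actual=N -> ctr[1]=2
Ev 3: PC=4 idx=0 pred=T actual=N -> ctr[0]=2
Ev 4: PC=4 idx=0 pred=T actual=T -> ctr[0]=3
Ev 5: PC=7 idx=1 pred=T actual=T -> ctr[1]=3
Ev 6: PC=3 idx=1 pred=T actual=T -> ctr[1]=3
Ev 7: PC=3 idx=1 pred=T actual=N -> ctr[1]=2
Ev 8: PC=3 idx=1 pred=T actual=T -> ctr[1]=3
Ev 9: PC=3 idx=1 pred=T actual=T -> ctr[1]=3

Answer: 3 3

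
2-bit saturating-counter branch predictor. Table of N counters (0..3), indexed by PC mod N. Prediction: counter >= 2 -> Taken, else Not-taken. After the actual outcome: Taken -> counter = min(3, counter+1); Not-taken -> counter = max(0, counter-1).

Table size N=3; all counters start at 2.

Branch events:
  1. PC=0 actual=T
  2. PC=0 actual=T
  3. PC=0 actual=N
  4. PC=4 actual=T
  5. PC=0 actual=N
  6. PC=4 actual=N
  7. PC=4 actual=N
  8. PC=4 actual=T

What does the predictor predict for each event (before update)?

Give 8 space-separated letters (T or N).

Ev 1: PC=0 idx=0 pred=T actual=T -> ctr[0]=3
Ev 2: PC=0 idx=0 pred=T actual=T -> ctr[0]=3
Ev 3: PC=0 idx=0 pred=T actual=N -> ctr[0]=2
Ev 4: PC=4 idx=1 pred=T actual=T -> ctr[1]=3
Ev 5: PC=0 idx=0 pred=T actual=N -> ctr[0]=1
Ev 6: PC=4 idx=1 pred=T actual=N -> ctr[1]=2
Ev 7: PC=4 idx=1 pred=T actual=N -> ctr[1]=1
Ev 8: PC=4 idx=1 pred=N actual=T -> ctr[1]=2

Answer: T T T T T T T N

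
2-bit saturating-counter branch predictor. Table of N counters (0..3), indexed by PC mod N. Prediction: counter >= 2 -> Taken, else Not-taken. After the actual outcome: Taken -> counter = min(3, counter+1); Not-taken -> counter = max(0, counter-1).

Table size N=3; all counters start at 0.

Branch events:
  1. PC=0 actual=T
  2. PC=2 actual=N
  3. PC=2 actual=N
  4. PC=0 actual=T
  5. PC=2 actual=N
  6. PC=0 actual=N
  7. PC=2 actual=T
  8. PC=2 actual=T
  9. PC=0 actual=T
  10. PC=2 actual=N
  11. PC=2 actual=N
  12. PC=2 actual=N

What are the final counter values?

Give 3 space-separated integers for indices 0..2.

Ev 1: PC=0 idx=0 pred=N actual=T -> ctr[0]=1
Ev 2: PC=2 idx=2 pred=N actual=N -> ctr[2]=0
Ev 3: PC=2 idx=2 pred=N actual=N -> ctr[2]=0
Ev 4: PC=0 idx=0 pred=N actual=T -> ctr[0]=2
Ev 5: PC=2 idx=2 pred=N actual=N -> ctr[2]=0
Ev 6: PC=0 idx=0 pred=T actual=N -> ctr[0]=1
Ev 7: PC=2 idx=2 pred=N actual=T -> ctr[2]=1
Ev 8: PC=2 idx=2 pred=N actual=T -> ctr[2]=2
Ev 9: PC=0 idx=0 pred=N actual=T -> ctr[0]=2
Ev 10: PC=2 idx=2 pred=T actual=N -> ctr[2]=1
Ev 11: PC=2 idx=2 pred=N actual=N -> ctr[2]=0
Ev 12: PC=2 idx=2 pred=N actual=N -> ctr[2]=0

Answer: 2 0 0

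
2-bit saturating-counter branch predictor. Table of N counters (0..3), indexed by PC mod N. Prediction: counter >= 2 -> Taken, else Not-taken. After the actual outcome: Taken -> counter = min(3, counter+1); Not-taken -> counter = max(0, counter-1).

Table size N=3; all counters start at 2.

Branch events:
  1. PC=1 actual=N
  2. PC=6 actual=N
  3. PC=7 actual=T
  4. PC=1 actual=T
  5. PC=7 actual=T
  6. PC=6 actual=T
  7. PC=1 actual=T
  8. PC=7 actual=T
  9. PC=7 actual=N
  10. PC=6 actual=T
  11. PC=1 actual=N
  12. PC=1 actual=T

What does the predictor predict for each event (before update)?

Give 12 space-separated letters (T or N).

Answer: T T N T T N T T T T T N

Derivation:
Ev 1: PC=1 idx=1 pred=T actual=N -> ctr[1]=1
Ev 2: PC=6 idx=0 pred=T actual=N -> ctr[0]=1
Ev 3: PC=7 idx=1 pred=N actual=T -> ctr[1]=2
Ev 4: PC=1 idx=1 pred=T actual=T -> ctr[1]=3
Ev 5: PC=7 idx=1 pred=T actual=T -> ctr[1]=3
Ev 6: PC=6 idx=0 pred=N actual=T -> ctr[0]=2
Ev 7: PC=1 idx=1 pred=T actual=T -> ctr[1]=3
Ev 8: PC=7 idx=1 pred=T actual=T -> ctr[1]=3
Ev 9: PC=7 idx=1 pred=T actual=N -> ctr[1]=2
Ev 10: PC=6 idx=0 pred=T actual=T -> ctr[0]=3
Ev 11: PC=1 idx=1 pred=T actual=N -> ctr[1]=1
Ev 12: PC=1 idx=1 pred=N actual=T -> ctr[1]=2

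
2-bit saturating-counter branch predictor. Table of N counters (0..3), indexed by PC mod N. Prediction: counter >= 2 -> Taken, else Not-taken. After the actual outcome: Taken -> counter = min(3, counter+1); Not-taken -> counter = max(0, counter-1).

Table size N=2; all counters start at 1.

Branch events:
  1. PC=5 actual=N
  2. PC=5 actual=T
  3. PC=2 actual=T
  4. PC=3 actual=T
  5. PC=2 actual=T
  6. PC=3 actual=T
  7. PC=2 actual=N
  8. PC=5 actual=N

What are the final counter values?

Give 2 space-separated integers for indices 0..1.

Answer: 2 2

Derivation:
Ev 1: PC=5 idx=1 pred=N actual=N -> ctr[1]=0
Ev 2: PC=5 idx=1 pred=N actual=T -> ctr[1]=1
Ev 3: PC=2 idx=0 pred=N actual=T -> ctr[0]=2
Ev 4: PC=3 idx=1 pred=N actual=T -> ctr[1]=2
Ev 5: PC=2 idx=0 pred=T actual=T -> ctr[0]=3
Ev 6: PC=3 idx=1 pred=T actual=T -> ctr[1]=3
Ev 7: PC=2 idx=0 pred=T actual=N -> ctr[0]=2
Ev 8: PC=5 idx=1 pred=T actual=N -> ctr[1]=2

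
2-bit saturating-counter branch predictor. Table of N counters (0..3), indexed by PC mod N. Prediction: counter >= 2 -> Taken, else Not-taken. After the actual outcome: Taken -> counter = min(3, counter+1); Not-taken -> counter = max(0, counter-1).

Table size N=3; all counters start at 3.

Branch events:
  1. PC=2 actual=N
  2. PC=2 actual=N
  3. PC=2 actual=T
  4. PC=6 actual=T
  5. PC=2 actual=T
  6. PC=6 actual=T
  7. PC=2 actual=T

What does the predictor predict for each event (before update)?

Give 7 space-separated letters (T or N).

Answer: T T N T T T T

Derivation:
Ev 1: PC=2 idx=2 pred=T actual=N -> ctr[2]=2
Ev 2: PC=2 idx=2 pred=T actual=N -> ctr[2]=1
Ev 3: PC=2 idx=2 pred=N actual=T -> ctr[2]=2
Ev 4: PC=6 idx=0 pred=T actual=T -> ctr[0]=3
Ev 5: PC=2 idx=2 pred=T actual=T -> ctr[2]=3
Ev 6: PC=6 idx=0 pred=T actual=T -> ctr[0]=3
Ev 7: PC=2 idx=2 pred=T actual=T -> ctr[2]=3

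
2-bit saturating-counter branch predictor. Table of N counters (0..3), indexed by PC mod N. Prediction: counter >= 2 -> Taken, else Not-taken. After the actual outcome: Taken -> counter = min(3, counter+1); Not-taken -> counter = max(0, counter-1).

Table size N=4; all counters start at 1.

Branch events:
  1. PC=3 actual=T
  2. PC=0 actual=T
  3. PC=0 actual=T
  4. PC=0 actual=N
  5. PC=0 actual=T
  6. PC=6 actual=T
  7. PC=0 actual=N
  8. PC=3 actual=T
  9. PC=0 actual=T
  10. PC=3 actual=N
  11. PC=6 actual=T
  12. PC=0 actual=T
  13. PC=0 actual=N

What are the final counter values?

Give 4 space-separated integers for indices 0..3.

Answer: 2 1 3 2

Derivation:
Ev 1: PC=3 idx=3 pred=N actual=T -> ctr[3]=2
Ev 2: PC=0 idx=0 pred=N actual=T -> ctr[0]=2
Ev 3: PC=0 idx=0 pred=T actual=T -> ctr[0]=3
Ev 4: PC=0 idx=0 pred=T actual=N -> ctr[0]=2
Ev 5: PC=0 idx=0 pred=T actual=T -> ctr[0]=3
Ev 6: PC=6 idx=2 pred=N actual=T -> ctr[2]=2
Ev 7: PC=0 idx=0 pred=T actual=N -> ctr[0]=2
Ev 8: PC=3 idx=3 pred=T actual=T -> ctr[3]=3
Ev 9: PC=0 idx=0 pred=T actual=T -> ctr[0]=3
Ev 10: PC=3 idx=3 pred=T actual=N -> ctr[3]=2
Ev 11: PC=6 idx=2 pred=T actual=T -> ctr[2]=3
Ev 12: PC=0 idx=0 pred=T actual=T -> ctr[0]=3
Ev 13: PC=0 idx=0 pred=T actual=N -> ctr[0]=2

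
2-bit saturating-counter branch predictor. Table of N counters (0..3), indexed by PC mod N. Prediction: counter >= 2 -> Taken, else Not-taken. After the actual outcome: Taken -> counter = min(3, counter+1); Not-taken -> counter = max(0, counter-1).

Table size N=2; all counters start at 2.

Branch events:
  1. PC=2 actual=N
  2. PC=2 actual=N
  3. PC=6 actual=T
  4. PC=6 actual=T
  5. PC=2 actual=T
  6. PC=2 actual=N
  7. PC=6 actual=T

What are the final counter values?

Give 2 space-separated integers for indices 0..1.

Ev 1: PC=2 idx=0 pred=T actual=N -> ctr[0]=1
Ev 2: PC=2 idx=0 pred=N actual=N -> ctr[0]=0
Ev 3: PC=6 idx=0 pred=N actual=T -> ctr[0]=1
Ev 4: PC=6 idx=0 pred=N actual=T -> ctr[0]=2
Ev 5: PC=2 idx=0 pred=T actual=T -> ctr[0]=3
Ev 6: PC=2 idx=0 pred=T actual=N -> ctr[0]=2
Ev 7: PC=6 idx=0 pred=T actual=T -> ctr[0]=3

Answer: 3 2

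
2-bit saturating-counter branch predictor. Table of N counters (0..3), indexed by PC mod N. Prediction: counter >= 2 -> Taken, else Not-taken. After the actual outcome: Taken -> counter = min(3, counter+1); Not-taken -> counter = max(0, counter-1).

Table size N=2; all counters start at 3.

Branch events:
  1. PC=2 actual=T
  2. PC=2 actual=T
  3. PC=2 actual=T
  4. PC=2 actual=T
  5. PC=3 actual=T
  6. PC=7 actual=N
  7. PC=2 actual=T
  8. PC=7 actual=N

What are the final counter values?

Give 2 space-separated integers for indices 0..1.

Answer: 3 1

Derivation:
Ev 1: PC=2 idx=0 pred=T actual=T -> ctr[0]=3
Ev 2: PC=2 idx=0 pred=T actual=T -> ctr[0]=3
Ev 3: PC=2 idx=0 pred=T actual=T -> ctr[0]=3
Ev 4: PC=2 idx=0 pred=T actual=T -> ctr[0]=3
Ev 5: PC=3 idx=1 pred=T actual=T -> ctr[1]=3
Ev 6: PC=7 idx=1 pred=T actual=N -> ctr[1]=2
Ev 7: PC=2 idx=0 pred=T actual=T -> ctr[0]=3
Ev 8: PC=7 idx=1 pred=T actual=N -> ctr[1]=1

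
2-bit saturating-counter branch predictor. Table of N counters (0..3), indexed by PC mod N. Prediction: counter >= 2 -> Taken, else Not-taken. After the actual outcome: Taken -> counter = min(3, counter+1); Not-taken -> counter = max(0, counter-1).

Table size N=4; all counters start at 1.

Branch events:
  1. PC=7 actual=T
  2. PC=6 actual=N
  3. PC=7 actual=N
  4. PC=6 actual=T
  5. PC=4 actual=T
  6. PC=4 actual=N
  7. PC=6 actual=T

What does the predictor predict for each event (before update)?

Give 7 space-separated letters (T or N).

Ev 1: PC=7 idx=3 pred=N actual=T -> ctr[3]=2
Ev 2: PC=6 idx=2 pred=N actual=N -> ctr[2]=0
Ev 3: PC=7 idx=3 pred=T actual=N -> ctr[3]=1
Ev 4: PC=6 idx=2 pred=N actual=T -> ctr[2]=1
Ev 5: PC=4 idx=0 pred=N actual=T -> ctr[0]=2
Ev 6: PC=4 idx=0 pred=T actual=N -> ctr[0]=1
Ev 7: PC=6 idx=2 pred=N actual=T -> ctr[2]=2

Answer: N N T N N T N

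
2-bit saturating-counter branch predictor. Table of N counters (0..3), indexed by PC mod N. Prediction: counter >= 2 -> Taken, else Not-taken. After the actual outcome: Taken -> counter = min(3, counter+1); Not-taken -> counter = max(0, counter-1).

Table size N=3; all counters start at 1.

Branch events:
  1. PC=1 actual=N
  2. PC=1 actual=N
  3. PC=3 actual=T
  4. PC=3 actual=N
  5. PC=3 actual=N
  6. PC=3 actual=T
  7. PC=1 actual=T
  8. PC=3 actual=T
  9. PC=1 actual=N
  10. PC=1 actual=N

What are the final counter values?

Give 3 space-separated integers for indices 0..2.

Answer: 2 0 1

Derivation:
Ev 1: PC=1 idx=1 pred=N actual=N -> ctr[1]=0
Ev 2: PC=1 idx=1 pred=N actual=N -> ctr[1]=0
Ev 3: PC=3 idx=0 pred=N actual=T -> ctr[0]=2
Ev 4: PC=3 idx=0 pred=T actual=N -> ctr[0]=1
Ev 5: PC=3 idx=0 pred=N actual=N -> ctr[0]=0
Ev 6: PC=3 idx=0 pred=N actual=T -> ctr[0]=1
Ev 7: PC=1 idx=1 pred=N actual=T -> ctr[1]=1
Ev 8: PC=3 idx=0 pred=N actual=T -> ctr[0]=2
Ev 9: PC=1 idx=1 pred=N actual=N -> ctr[1]=0
Ev 10: PC=1 idx=1 pred=N actual=N -> ctr[1]=0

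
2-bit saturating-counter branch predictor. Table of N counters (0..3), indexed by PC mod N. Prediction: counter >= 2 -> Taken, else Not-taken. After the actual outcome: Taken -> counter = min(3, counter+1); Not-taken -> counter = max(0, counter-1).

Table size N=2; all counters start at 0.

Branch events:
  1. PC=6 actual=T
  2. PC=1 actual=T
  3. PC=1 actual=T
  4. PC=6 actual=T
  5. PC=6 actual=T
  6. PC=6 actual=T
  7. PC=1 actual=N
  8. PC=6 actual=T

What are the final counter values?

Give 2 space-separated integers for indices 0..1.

Answer: 3 1

Derivation:
Ev 1: PC=6 idx=0 pred=N actual=T -> ctr[0]=1
Ev 2: PC=1 idx=1 pred=N actual=T -> ctr[1]=1
Ev 3: PC=1 idx=1 pred=N actual=T -> ctr[1]=2
Ev 4: PC=6 idx=0 pred=N actual=T -> ctr[0]=2
Ev 5: PC=6 idx=0 pred=T actual=T -> ctr[0]=3
Ev 6: PC=6 idx=0 pred=T actual=T -> ctr[0]=3
Ev 7: PC=1 idx=1 pred=T actual=N -> ctr[1]=1
Ev 8: PC=6 idx=0 pred=T actual=T -> ctr[0]=3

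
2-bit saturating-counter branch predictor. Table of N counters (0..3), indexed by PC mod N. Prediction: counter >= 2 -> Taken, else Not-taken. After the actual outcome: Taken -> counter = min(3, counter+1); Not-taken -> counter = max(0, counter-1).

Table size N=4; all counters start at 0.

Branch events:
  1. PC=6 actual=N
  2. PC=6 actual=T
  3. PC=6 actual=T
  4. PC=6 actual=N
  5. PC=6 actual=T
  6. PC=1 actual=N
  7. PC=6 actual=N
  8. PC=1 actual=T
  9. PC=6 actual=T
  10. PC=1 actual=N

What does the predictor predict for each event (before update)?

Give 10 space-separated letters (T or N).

Answer: N N N T N N T N N N

Derivation:
Ev 1: PC=6 idx=2 pred=N actual=N -> ctr[2]=0
Ev 2: PC=6 idx=2 pred=N actual=T -> ctr[2]=1
Ev 3: PC=6 idx=2 pred=N actual=T -> ctr[2]=2
Ev 4: PC=6 idx=2 pred=T actual=N -> ctr[2]=1
Ev 5: PC=6 idx=2 pred=N actual=T -> ctr[2]=2
Ev 6: PC=1 idx=1 pred=N actual=N -> ctr[1]=0
Ev 7: PC=6 idx=2 pred=T actual=N -> ctr[2]=1
Ev 8: PC=1 idx=1 pred=N actual=T -> ctr[1]=1
Ev 9: PC=6 idx=2 pred=N actual=T -> ctr[2]=2
Ev 10: PC=1 idx=1 pred=N actual=N -> ctr[1]=0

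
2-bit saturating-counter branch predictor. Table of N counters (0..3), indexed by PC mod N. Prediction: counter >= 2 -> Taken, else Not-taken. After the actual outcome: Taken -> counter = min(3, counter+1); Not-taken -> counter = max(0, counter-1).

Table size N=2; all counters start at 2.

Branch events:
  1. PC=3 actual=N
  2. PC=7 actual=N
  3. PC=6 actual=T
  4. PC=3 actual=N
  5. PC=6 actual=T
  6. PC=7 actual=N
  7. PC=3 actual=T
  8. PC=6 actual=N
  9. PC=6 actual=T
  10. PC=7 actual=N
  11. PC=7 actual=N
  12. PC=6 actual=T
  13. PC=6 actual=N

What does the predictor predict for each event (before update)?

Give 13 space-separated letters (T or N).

Answer: T N T N T N N T T N N T T

Derivation:
Ev 1: PC=3 idx=1 pred=T actual=N -> ctr[1]=1
Ev 2: PC=7 idx=1 pred=N actual=N -> ctr[1]=0
Ev 3: PC=6 idx=0 pred=T actual=T -> ctr[0]=3
Ev 4: PC=3 idx=1 pred=N actual=N -> ctr[1]=0
Ev 5: PC=6 idx=0 pred=T actual=T -> ctr[0]=3
Ev 6: PC=7 idx=1 pred=N actual=N -> ctr[1]=0
Ev 7: PC=3 idx=1 pred=N actual=T -> ctr[1]=1
Ev 8: PC=6 idx=0 pred=T actual=N -> ctr[0]=2
Ev 9: PC=6 idx=0 pred=T actual=T -> ctr[0]=3
Ev 10: PC=7 idx=1 pred=N actual=N -> ctr[1]=0
Ev 11: PC=7 idx=1 pred=N actual=N -> ctr[1]=0
Ev 12: PC=6 idx=0 pred=T actual=T -> ctr[0]=3
Ev 13: PC=6 idx=0 pred=T actual=N -> ctr[0]=2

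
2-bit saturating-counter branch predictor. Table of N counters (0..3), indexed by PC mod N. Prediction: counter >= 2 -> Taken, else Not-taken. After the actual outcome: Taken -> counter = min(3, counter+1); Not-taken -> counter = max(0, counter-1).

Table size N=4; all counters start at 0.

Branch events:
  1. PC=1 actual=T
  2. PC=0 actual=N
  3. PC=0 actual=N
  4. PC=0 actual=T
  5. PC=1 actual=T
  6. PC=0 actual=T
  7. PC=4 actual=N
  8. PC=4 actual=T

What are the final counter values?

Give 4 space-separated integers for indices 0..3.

Ev 1: PC=1 idx=1 pred=N actual=T -> ctr[1]=1
Ev 2: PC=0 idx=0 pred=N actual=N -> ctr[0]=0
Ev 3: PC=0 idx=0 pred=N actual=N -> ctr[0]=0
Ev 4: PC=0 idx=0 pred=N actual=T -> ctr[0]=1
Ev 5: PC=1 idx=1 pred=N actual=T -> ctr[1]=2
Ev 6: PC=0 idx=0 pred=N actual=T -> ctr[0]=2
Ev 7: PC=4 idx=0 pred=T actual=N -> ctr[0]=1
Ev 8: PC=4 idx=0 pred=N actual=T -> ctr[0]=2

Answer: 2 2 0 0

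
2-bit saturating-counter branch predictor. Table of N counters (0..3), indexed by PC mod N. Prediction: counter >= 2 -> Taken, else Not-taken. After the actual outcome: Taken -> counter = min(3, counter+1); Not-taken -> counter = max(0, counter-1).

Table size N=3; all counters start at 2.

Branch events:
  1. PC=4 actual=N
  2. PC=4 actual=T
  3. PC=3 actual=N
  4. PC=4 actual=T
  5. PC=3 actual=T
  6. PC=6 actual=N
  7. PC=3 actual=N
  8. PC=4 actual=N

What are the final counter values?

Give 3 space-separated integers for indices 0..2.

Answer: 0 2 2

Derivation:
Ev 1: PC=4 idx=1 pred=T actual=N -> ctr[1]=1
Ev 2: PC=4 idx=1 pred=N actual=T -> ctr[1]=2
Ev 3: PC=3 idx=0 pred=T actual=N -> ctr[0]=1
Ev 4: PC=4 idx=1 pred=T actual=T -> ctr[1]=3
Ev 5: PC=3 idx=0 pred=N actual=T -> ctr[0]=2
Ev 6: PC=6 idx=0 pred=T actual=N -> ctr[0]=1
Ev 7: PC=3 idx=0 pred=N actual=N -> ctr[0]=0
Ev 8: PC=4 idx=1 pred=T actual=N -> ctr[1]=2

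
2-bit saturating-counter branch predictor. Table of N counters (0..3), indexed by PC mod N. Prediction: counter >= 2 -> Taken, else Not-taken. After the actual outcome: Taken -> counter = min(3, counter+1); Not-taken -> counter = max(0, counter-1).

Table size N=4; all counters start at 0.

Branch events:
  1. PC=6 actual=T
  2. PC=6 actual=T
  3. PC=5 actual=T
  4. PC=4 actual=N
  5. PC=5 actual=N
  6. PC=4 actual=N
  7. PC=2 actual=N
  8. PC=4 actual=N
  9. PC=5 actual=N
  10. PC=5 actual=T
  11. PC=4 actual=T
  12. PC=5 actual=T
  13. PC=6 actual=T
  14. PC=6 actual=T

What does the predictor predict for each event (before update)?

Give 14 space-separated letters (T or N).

Answer: N N N N N N T N N N N N N T

Derivation:
Ev 1: PC=6 idx=2 pred=N actual=T -> ctr[2]=1
Ev 2: PC=6 idx=2 pred=N actual=T -> ctr[2]=2
Ev 3: PC=5 idx=1 pred=N actual=T -> ctr[1]=1
Ev 4: PC=4 idx=0 pred=N actual=N -> ctr[0]=0
Ev 5: PC=5 idx=1 pred=N actual=N -> ctr[1]=0
Ev 6: PC=4 idx=0 pred=N actual=N -> ctr[0]=0
Ev 7: PC=2 idx=2 pred=T actual=N -> ctr[2]=1
Ev 8: PC=4 idx=0 pred=N actual=N -> ctr[0]=0
Ev 9: PC=5 idx=1 pred=N actual=N -> ctr[1]=0
Ev 10: PC=5 idx=1 pred=N actual=T -> ctr[1]=1
Ev 11: PC=4 idx=0 pred=N actual=T -> ctr[0]=1
Ev 12: PC=5 idx=1 pred=N actual=T -> ctr[1]=2
Ev 13: PC=6 idx=2 pred=N actual=T -> ctr[2]=2
Ev 14: PC=6 idx=2 pred=T actual=T -> ctr[2]=3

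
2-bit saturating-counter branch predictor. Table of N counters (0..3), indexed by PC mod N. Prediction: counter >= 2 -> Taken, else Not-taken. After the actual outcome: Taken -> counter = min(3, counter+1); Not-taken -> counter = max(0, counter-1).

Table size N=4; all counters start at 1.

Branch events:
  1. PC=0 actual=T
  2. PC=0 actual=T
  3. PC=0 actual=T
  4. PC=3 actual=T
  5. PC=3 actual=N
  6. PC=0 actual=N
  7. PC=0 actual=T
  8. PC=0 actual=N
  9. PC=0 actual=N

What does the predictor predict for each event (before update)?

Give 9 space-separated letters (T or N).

Ev 1: PC=0 idx=0 pred=N actual=T -> ctr[0]=2
Ev 2: PC=0 idx=0 pred=T actual=T -> ctr[0]=3
Ev 3: PC=0 idx=0 pred=T actual=T -> ctr[0]=3
Ev 4: PC=3 idx=3 pred=N actual=T -> ctr[3]=2
Ev 5: PC=3 idx=3 pred=T actual=N -> ctr[3]=1
Ev 6: PC=0 idx=0 pred=T actual=N -> ctr[0]=2
Ev 7: PC=0 idx=0 pred=T actual=T -> ctr[0]=3
Ev 8: PC=0 idx=0 pred=T actual=N -> ctr[0]=2
Ev 9: PC=0 idx=0 pred=T actual=N -> ctr[0]=1

Answer: N T T N T T T T T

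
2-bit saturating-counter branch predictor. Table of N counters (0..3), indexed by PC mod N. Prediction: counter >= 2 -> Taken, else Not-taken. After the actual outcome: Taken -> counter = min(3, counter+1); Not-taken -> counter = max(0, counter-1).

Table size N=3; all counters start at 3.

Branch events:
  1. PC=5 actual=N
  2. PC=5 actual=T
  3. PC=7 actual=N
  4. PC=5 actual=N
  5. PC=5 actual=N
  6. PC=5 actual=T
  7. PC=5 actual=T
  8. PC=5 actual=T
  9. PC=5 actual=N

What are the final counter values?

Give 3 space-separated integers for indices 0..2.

Ev 1: PC=5 idx=2 pred=T actual=N -> ctr[2]=2
Ev 2: PC=5 idx=2 pred=T actual=T -> ctr[2]=3
Ev 3: PC=7 idx=1 pred=T actual=N -> ctr[1]=2
Ev 4: PC=5 idx=2 pred=T actual=N -> ctr[2]=2
Ev 5: PC=5 idx=2 pred=T actual=N -> ctr[2]=1
Ev 6: PC=5 idx=2 pred=N actual=T -> ctr[2]=2
Ev 7: PC=5 idx=2 pred=T actual=T -> ctr[2]=3
Ev 8: PC=5 idx=2 pred=T actual=T -> ctr[2]=3
Ev 9: PC=5 idx=2 pred=T actual=N -> ctr[2]=2

Answer: 3 2 2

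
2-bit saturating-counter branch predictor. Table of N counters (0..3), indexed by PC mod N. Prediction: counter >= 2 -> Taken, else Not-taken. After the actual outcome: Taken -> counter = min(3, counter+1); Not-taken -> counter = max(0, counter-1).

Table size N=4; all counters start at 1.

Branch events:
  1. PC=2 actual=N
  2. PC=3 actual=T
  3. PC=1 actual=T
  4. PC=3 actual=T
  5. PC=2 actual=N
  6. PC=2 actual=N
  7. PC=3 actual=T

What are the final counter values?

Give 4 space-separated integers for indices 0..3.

Ev 1: PC=2 idx=2 pred=N actual=N -> ctr[2]=0
Ev 2: PC=3 idx=3 pred=N actual=T -> ctr[3]=2
Ev 3: PC=1 idx=1 pred=N actual=T -> ctr[1]=2
Ev 4: PC=3 idx=3 pred=T actual=T -> ctr[3]=3
Ev 5: PC=2 idx=2 pred=N actual=N -> ctr[2]=0
Ev 6: PC=2 idx=2 pred=N actual=N -> ctr[2]=0
Ev 7: PC=3 idx=3 pred=T actual=T -> ctr[3]=3

Answer: 1 2 0 3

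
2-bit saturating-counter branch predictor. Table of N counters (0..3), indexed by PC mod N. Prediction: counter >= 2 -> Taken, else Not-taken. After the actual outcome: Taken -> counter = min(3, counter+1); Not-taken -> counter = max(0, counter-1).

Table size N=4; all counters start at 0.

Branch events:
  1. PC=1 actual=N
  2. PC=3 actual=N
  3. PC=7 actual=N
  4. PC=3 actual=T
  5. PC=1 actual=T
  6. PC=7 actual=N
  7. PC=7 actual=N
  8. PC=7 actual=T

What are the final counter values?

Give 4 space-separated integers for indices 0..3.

Ev 1: PC=1 idx=1 pred=N actual=N -> ctr[1]=0
Ev 2: PC=3 idx=3 pred=N actual=N -> ctr[3]=0
Ev 3: PC=7 idx=3 pred=N actual=N -> ctr[3]=0
Ev 4: PC=3 idx=3 pred=N actual=T -> ctr[3]=1
Ev 5: PC=1 idx=1 pred=N actual=T -> ctr[1]=1
Ev 6: PC=7 idx=3 pred=N actual=N -> ctr[3]=0
Ev 7: PC=7 idx=3 pred=N actual=N -> ctr[3]=0
Ev 8: PC=7 idx=3 pred=N actual=T -> ctr[3]=1

Answer: 0 1 0 1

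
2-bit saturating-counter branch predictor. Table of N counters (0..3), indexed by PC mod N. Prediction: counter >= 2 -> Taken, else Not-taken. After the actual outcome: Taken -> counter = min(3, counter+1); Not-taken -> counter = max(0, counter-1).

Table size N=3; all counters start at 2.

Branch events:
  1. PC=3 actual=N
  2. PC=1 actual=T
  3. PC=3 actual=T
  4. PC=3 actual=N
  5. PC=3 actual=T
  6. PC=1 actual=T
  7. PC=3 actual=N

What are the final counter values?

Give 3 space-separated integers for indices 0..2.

Answer: 1 3 2

Derivation:
Ev 1: PC=3 idx=0 pred=T actual=N -> ctr[0]=1
Ev 2: PC=1 idx=1 pred=T actual=T -> ctr[1]=3
Ev 3: PC=3 idx=0 pred=N actual=T -> ctr[0]=2
Ev 4: PC=3 idx=0 pred=T actual=N -> ctr[0]=1
Ev 5: PC=3 idx=0 pred=N actual=T -> ctr[0]=2
Ev 6: PC=1 idx=1 pred=T actual=T -> ctr[1]=3
Ev 7: PC=3 idx=0 pred=T actual=N -> ctr[0]=1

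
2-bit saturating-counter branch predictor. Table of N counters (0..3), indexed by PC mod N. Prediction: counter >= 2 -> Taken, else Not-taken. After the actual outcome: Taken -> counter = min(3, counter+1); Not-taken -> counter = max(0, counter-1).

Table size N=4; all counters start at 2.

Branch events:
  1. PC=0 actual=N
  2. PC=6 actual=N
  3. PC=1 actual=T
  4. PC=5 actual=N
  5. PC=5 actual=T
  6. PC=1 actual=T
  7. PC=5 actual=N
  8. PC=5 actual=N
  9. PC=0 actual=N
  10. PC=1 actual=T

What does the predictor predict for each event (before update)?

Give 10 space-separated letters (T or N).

Ev 1: PC=0 idx=0 pred=T actual=N -> ctr[0]=1
Ev 2: PC=6 idx=2 pred=T actual=N -> ctr[2]=1
Ev 3: PC=1 idx=1 pred=T actual=T -> ctr[1]=3
Ev 4: PC=5 idx=1 pred=T actual=N -> ctr[1]=2
Ev 5: PC=5 idx=1 pred=T actual=T -> ctr[1]=3
Ev 6: PC=1 idx=1 pred=T actual=T -> ctr[1]=3
Ev 7: PC=5 idx=1 pred=T actual=N -> ctr[1]=2
Ev 8: PC=5 idx=1 pred=T actual=N -> ctr[1]=1
Ev 9: PC=0 idx=0 pred=N actual=N -> ctr[0]=0
Ev 10: PC=1 idx=1 pred=N actual=T -> ctr[1]=2

Answer: T T T T T T T T N N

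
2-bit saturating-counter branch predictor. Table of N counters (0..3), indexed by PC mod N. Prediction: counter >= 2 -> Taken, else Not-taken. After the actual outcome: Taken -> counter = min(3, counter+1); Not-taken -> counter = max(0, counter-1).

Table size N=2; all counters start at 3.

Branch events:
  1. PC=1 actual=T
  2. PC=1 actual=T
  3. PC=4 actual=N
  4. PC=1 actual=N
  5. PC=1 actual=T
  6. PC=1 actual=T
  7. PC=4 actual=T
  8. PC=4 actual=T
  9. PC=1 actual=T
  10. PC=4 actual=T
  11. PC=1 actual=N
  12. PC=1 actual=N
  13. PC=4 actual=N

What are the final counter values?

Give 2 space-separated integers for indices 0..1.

Answer: 2 1

Derivation:
Ev 1: PC=1 idx=1 pred=T actual=T -> ctr[1]=3
Ev 2: PC=1 idx=1 pred=T actual=T -> ctr[1]=3
Ev 3: PC=4 idx=0 pred=T actual=N -> ctr[0]=2
Ev 4: PC=1 idx=1 pred=T actual=N -> ctr[1]=2
Ev 5: PC=1 idx=1 pred=T actual=T -> ctr[1]=3
Ev 6: PC=1 idx=1 pred=T actual=T -> ctr[1]=3
Ev 7: PC=4 idx=0 pred=T actual=T -> ctr[0]=3
Ev 8: PC=4 idx=0 pred=T actual=T -> ctr[0]=3
Ev 9: PC=1 idx=1 pred=T actual=T -> ctr[1]=3
Ev 10: PC=4 idx=0 pred=T actual=T -> ctr[0]=3
Ev 11: PC=1 idx=1 pred=T actual=N -> ctr[1]=2
Ev 12: PC=1 idx=1 pred=T actual=N -> ctr[1]=1
Ev 13: PC=4 idx=0 pred=T actual=N -> ctr[0]=2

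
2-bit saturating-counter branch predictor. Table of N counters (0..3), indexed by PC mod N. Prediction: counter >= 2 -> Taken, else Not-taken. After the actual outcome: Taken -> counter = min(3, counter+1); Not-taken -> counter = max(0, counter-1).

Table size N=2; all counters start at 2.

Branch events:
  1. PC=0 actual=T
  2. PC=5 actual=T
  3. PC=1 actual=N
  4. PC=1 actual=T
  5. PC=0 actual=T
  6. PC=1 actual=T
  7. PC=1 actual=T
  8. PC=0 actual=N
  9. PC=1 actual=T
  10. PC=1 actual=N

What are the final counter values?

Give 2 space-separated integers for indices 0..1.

Answer: 2 2

Derivation:
Ev 1: PC=0 idx=0 pred=T actual=T -> ctr[0]=3
Ev 2: PC=5 idx=1 pred=T actual=T -> ctr[1]=3
Ev 3: PC=1 idx=1 pred=T actual=N -> ctr[1]=2
Ev 4: PC=1 idx=1 pred=T actual=T -> ctr[1]=3
Ev 5: PC=0 idx=0 pred=T actual=T -> ctr[0]=3
Ev 6: PC=1 idx=1 pred=T actual=T -> ctr[1]=3
Ev 7: PC=1 idx=1 pred=T actual=T -> ctr[1]=3
Ev 8: PC=0 idx=0 pred=T actual=N -> ctr[0]=2
Ev 9: PC=1 idx=1 pred=T actual=T -> ctr[1]=3
Ev 10: PC=1 idx=1 pred=T actual=N -> ctr[1]=2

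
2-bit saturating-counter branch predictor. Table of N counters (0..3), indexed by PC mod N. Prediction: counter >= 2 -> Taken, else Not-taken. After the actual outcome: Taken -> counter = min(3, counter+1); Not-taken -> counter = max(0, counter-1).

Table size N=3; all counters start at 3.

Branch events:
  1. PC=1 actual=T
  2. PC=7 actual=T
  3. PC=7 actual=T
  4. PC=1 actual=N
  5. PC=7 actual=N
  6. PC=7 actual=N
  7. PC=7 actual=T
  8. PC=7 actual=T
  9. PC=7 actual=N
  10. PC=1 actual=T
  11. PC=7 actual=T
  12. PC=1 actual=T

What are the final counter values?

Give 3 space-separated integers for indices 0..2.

Answer: 3 3 3

Derivation:
Ev 1: PC=1 idx=1 pred=T actual=T -> ctr[1]=3
Ev 2: PC=7 idx=1 pred=T actual=T -> ctr[1]=3
Ev 3: PC=7 idx=1 pred=T actual=T -> ctr[1]=3
Ev 4: PC=1 idx=1 pred=T actual=N -> ctr[1]=2
Ev 5: PC=7 idx=1 pred=T actual=N -> ctr[1]=1
Ev 6: PC=7 idx=1 pred=N actual=N -> ctr[1]=0
Ev 7: PC=7 idx=1 pred=N actual=T -> ctr[1]=1
Ev 8: PC=7 idx=1 pred=N actual=T -> ctr[1]=2
Ev 9: PC=7 idx=1 pred=T actual=N -> ctr[1]=1
Ev 10: PC=1 idx=1 pred=N actual=T -> ctr[1]=2
Ev 11: PC=7 idx=1 pred=T actual=T -> ctr[1]=3
Ev 12: PC=1 idx=1 pred=T actual=T -> ctr[1]=3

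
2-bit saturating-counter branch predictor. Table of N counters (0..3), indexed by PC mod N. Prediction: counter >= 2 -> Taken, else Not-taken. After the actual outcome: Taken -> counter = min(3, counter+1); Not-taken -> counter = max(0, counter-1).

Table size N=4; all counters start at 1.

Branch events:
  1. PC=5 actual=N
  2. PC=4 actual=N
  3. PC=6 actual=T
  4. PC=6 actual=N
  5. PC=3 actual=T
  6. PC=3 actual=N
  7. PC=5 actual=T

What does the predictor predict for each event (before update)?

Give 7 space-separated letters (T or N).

Answer: N N N T N T N

Derivation:
Ev 1: PC=5 idx=1 pred=N actual=N -> ctr[1]=0
Ev 2: PC=4 idx=0 pred=N actual=N -> ctr[0]=0
Ev 3: PC=6 idx=2 pred=N actual=T -> ctr[2]=2
Ev 4: PC=6 idx=2 pred=T actual=N -> ctr[2]=1
Ev 5: PC=3 idx=3 pred=N actual=T -> ctr[3]=2
Ev 6: PC=3 idx=3 pred=T actual=N -> ctr[3]=1
Ev 7: PC=5 idx=1 pred=N actual=T -> ctr[1]=1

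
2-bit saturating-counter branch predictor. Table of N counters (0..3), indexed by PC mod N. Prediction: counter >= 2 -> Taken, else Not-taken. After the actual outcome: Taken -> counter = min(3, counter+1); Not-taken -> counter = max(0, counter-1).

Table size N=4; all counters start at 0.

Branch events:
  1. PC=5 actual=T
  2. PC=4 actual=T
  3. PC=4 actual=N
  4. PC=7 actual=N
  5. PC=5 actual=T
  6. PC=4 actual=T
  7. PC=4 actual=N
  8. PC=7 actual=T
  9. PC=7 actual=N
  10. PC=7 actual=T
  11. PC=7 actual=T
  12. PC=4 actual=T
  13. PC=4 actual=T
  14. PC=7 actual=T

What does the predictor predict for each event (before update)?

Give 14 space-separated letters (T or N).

Answer: N N N N N N N N N N N N N T

Derivation:
Ev 1: PC=5 idx=1 pred=N actual=T -> ctr[1]=1
Ev 2: PC=4 idx=0 pred=N actual=T -> ctr[0]=1
Ev 3: PC=4 idx=0 pred=N actual=N -> ctr[0]=0
Ev 4: PC=7 idx=3 pred=N actual=N -> ctr[3]=0
Ev 5: PC=5 idx=1 pred=N actual=T -> ctr[1]=2
Ev 6: PC=4 idx=0 pred=N actual=T -> ctr[0]=1
Ev 7: PC=4 idx=0 pred=N actual=N -> ctr[0]=0
Ev 8: PC=7 idx=3 pred=N actual=T -> ctr[3]=1
Ev 9: PC=7 idx=3 pred=N actual=N -> ctr[3]=0
Ev 10: PC=7 idx=3 pred=N actual=T -> ctr[3]=1
Ev 11: PC=7 idx=3 pred=N actual=T -> ctr[3]=2
Ev 12: PC=4 idx=0 pred=N actual=T -> ctr[0]=1
Ev 13: PC=4 idx=0 pred=N actual=T -> ctr[0]=2
Ev 14: PC=7 idx=3 pred=T actual=T -> ctr[3]=3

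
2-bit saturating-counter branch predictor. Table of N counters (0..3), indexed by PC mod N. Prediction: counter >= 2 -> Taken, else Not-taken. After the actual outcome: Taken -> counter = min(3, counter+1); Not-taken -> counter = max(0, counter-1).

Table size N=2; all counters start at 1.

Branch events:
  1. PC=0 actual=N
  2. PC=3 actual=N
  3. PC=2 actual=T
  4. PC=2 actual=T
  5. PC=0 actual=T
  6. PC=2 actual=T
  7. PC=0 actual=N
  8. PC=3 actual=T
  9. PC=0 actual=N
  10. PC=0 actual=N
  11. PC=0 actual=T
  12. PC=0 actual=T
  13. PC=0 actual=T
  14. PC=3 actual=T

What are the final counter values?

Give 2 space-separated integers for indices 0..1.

Ev 1: PC=0 idx=0 pred=N actual=N -> ctr[0]=0
Ev 2: PC=3 idx=1 pred=N actual=N -> ctr[1]=0
Ev 3: PC=2 idx=0 pred=N actual=T -> ctr[0]=1
Ev 4: PC=2 idx=0 pred=N actual=T -> ctr[0]=2
Ev 5: PC=0 idx=0 pred=T actual=T -> ctr[0]=3
Ev 6: PC=2 idx=0 pred=T actual=T -> ctr[0]=3
Ev 7: PC=0 idx=0 pred=T actual=N -> ctr[0]=2
Ev 8: PC=3 idx=1 pred=N actual=T -> ctr[1]=1
Ev 9: PC=0 idx=0 pred=T actual=N -> ctr[0]=1
Ev 10: PC=0 idx=0 pred=N actual=N -> ctr[0]=0
Ev 11: PC=0 idx=0 pred=N actual=T -> ctr[0]=1
Ev 12: PC=0 idx=0 pred=N actual=T -> ctr[0]=2
Ev 13: PC=0 idx=0 pred=T actual=T -> ctr[0]=3
Ev 14: PC=3 idx=1 pred=N actual=T -> ctr[1]=2

Answer: 3 2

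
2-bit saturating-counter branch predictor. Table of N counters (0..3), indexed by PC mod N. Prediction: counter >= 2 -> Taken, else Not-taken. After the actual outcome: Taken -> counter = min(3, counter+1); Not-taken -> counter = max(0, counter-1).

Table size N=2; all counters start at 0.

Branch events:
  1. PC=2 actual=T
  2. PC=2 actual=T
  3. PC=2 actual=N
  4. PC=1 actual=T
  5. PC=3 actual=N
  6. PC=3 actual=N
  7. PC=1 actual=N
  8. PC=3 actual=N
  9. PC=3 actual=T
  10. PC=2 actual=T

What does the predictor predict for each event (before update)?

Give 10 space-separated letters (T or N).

Ev 1: PC=2 idx=0 pred=N actual=T -> ctr[0]=1
Ev 2: PC=2 idx=0 pred=N actual=T -> ctr[0]=2
Ev 3: PC=2 idx=0 pred=T actual=N -> ctr[0]=1
Ev 4: PC=1 idx=1 pred=N actual=T -> ctr[1]=1
Ev 5: PC=3 idx=1 pred=N actual=N -> ctr[1]=0
Ev 6: PC=3 idx=1 pred=N actual=N -> ctr[1]=0
Ev 7: PC=1 idx=1 pred=N actual=N -> ctr[1]=0
Ev 8: PC=3 idx=1 pred=N actual=N -> ctr[1]=0
Ev 9: PC=3 idx=1 pred=N actual=T -> ctr[1]=1
Ev 10: PC=2 idx=0 pred=N actual=T -> ctr[0]=2

Answer: N N T N N N N N N N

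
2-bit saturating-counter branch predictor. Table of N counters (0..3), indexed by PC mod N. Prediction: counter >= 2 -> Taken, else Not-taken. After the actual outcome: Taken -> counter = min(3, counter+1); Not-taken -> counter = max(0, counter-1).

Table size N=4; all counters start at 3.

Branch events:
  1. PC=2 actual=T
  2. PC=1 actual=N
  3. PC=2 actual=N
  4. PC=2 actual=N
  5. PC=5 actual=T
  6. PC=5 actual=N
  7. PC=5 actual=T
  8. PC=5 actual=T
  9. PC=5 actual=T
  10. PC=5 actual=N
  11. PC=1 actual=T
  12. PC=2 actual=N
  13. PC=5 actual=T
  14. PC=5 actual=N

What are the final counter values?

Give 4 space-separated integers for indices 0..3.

Ev 1: PC=2 idx=2 pred=T actual=T -> ctr[2]=3
Ev 2: PC=1 idx=1 pred=T actual=N -> ctr[1]=2
Ev 3: PC=2 idx=2 pred=T actual=N -> ctr[2]=2
Ev 4: PC=2 idx=2 pred=T actual=N -> ctr[2]=1
Ev 5: PC=5 idx=1 pred=T actual=T -> ctr[1]=3
Ev 6: PC=5 idx=1 pred=T actual=N -> ctr[1]=2
Ev 7: PC=5 idx=1 pred=T actual=T -> ctr[1]=3
Ev 8: PC=5 idx=1 pred=T actual=T -> ctr[1]=3
Ev 9: PC=5 idx=1 pred=T actual=T -> ctr[1]=3
Ev 10: PC=5 idx=1 pred=T actual=N -> ctr[1]=2
Ev 11: PC=1 idx=1 pred=T actual=T -> ctr[1]=3
Ev 12: PC=2 idx=2 pred=N actual=N -> ctr[2]=0
Ev 13: PC=5 idx=1 pred=T actual=T -> ctr[1]=3
Ev 14: PC=5 idx=1 pred=T actual=N -> ctr[1]=2

Answer: 3 2 0 3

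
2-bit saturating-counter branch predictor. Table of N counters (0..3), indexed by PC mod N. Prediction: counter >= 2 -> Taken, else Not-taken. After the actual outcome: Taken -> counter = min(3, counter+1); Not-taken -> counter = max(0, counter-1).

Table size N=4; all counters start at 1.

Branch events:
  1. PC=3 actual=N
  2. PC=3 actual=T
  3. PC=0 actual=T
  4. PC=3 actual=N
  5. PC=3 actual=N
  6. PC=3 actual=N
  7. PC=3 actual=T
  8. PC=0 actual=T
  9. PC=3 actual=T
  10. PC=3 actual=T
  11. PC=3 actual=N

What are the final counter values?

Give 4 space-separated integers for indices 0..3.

Answer: 3 1 1 2

Derivation:
Ev 1: PC=3 idx=3 pred=N actual=N -> ctr[3]=0
Ev 2: PC=3 idx=3 pred=N actual=T -> ctr[3]=1
Ev 3: PC=0 idx=0 pred=N actual=T -> ctr[0]=2
Ev 4: PC=3 idx=3 pred=N actual=N -> ctr[3]=0
Ev 5: PC=3 idx=3 pred=N actual=N -> ctr[3]=0
Ev 6: PC=3 idx=3 pred=N actual=N -> ctr[3]=0
Ev 7: PC=3 idx=3 pred=N actual=T -> ctr[3]=1
Ev 8: PC=0 idx=0 pred=T actual=T -> ctr[0]=3
Ev 9: PC=3 idx=3 pred=N actual=T -> ctr[3]=2
Ev 10: PC=3 idx=3 pred=T actual=T -> ctr[3]=3
Ev 11: PC=3 idx=3 pred=T actual=N -> ctr[3]=2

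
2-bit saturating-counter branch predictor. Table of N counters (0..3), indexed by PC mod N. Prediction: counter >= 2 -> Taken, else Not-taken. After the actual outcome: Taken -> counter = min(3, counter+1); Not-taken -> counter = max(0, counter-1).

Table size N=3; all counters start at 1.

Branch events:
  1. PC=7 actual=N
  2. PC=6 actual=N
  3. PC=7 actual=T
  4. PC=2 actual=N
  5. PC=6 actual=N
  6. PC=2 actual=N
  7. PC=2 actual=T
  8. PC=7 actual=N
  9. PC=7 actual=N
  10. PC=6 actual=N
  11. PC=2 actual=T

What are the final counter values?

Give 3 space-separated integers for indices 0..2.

Answer: 0 0 2

Derivation:
Ev 1: PC=7 idx=1 pred=N actual=N -> ctr[1]=0
Ev 2: PC=6 idx=0 pred=N actual=N -> ctr[0]=0
Ev 3: PC=7 idx=1 pred=N actual=T -> ctr[1]=1
Ev 4: PC=2 idx=2 pred=N actual=N -> ctr[2]=0
Ev 5: PC=6 idx=0 pred=N actual=N -> ctr[0]=0
Ev 6: PC=2 idx=2 pred=N actual=N -> ctr[2]=0
Ev 7: PC=2 idx=2 pred=N actual=T -> ctr[2]=1
Ev 8: PC=7 idx=1 pred=N actual=N -> ctr[1]=0
Ev 9: PC=7 idx=1 pred=N actual=N -> ctr[1]=0
Ev 10: PC=6 idx=0 pred=N actual=N -> ctr[0]=0
Ev 11: PC=2 idx=2 pred=N actual=T -> ctr[2]=2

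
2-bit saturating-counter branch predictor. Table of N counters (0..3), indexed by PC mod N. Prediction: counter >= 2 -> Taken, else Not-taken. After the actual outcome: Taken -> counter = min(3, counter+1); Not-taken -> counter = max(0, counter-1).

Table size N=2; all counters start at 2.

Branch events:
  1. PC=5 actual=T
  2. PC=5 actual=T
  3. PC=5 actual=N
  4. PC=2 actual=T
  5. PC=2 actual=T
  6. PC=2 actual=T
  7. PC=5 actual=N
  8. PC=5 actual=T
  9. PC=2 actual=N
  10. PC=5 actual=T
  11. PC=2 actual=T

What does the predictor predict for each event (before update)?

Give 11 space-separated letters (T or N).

Answer: T T T T T T T N T T T

Derivation:
Ev 1: PC=5 idx=1 pred=T actual=T -> ctr[1]=3
Ev 2: PC=5 idx=1 pred=T actual=T -> ctr[1]=3
Ev 3: PC=5 idx=1 pred=T actual=N -> ctr[1]=2
Ev 4: PC=2 idx=0 pred=T actual=T -> ctr[0]=3
Ev 5: PC=2 idx=0 pred=T actual=T -> ctr[0]=3
Ev 6: PC=2 idx=0 pred=T actual=T -> ctr[0]=3
Ev 7: PC=5 idx=1 pred=T actual=N -> ctr[1]=1
Ev 8: PC=5 idx=1 pred=N actual=T -> ctr[1]=2
Ev 9: PC=2 idx=0 pred=T actual=N -> ctr[0]=2
Ev 10: PC=5 idx=1 pred=T actual=T -> ctr[1]=3
Ev 11: PC=2 idx=0 pred=T actual=T -> ctr[0]=3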